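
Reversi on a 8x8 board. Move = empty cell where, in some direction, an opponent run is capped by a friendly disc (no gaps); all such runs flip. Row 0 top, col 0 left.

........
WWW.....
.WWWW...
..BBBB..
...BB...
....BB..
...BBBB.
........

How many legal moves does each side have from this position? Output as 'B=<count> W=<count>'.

-- B to move --
(0,0): flips 2 -> legal
(0,1): flips 2 -> legal
(0,2): flips 2 -> legal
(0,3): no bracket -> illegal
(1,3): flips 2 -> legal
(1,4): flips 2 -> legal
(1,5): flips 1 -> legal
(2,0): no bracket -> illegal
(2,5): no bracket -> illegal
(3,0): no bracket -> illegal
(3,1): no bracket -> illegal
B mobility = 6
-- W to move --
(2,5): no bracket -> illegal
(2,6): no bracket -> illegal
(3,1): no bracket -> illegal
(3,6): no bracket -> illegal
(4,1): flips 1 -> legal
(4,2): flips 2 -> legal
(4,5): flips 1 -> legal
(4,6): flips 1 -> legal
(5,2): no bracket -> illegal
(5,3): flips 2 -> legal
(5,6): no bracket -> illegal
(5,7): no bracket -> illegal
(6,2): no bracket -> illegal
(6,7): no bracket -> illegal
(7,2): no bracket -> illegal
(7,3): no bracket -> illegal
(7,4): flips 4 -> legal
(7,5): no bracket -> illegal
(7,6): flips 4 -> legal
(7,7): flips 4 -> legal
W mobility = 8

Answer: B=6 W=8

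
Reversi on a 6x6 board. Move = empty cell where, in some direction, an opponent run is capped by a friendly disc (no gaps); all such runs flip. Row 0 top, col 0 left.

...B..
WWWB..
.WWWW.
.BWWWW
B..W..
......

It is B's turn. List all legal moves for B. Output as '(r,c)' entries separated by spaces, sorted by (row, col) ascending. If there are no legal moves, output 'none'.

(0,0): no bracket -> illegal
(0,1): flips 2 -> legal
(0,2): no bracket -> illegal
(1,4): no bracket -> illegal
(1,5): no bracket -> illegal
(2,0): no bracket -> illegal
(2,5): no bracket -> illegal
(3,0): flips 2 -> legal
(4,1): no bracket -> illegal
(4,2): no bracket -> illegal
(4,4): no bracket -> illegal
(4,5): no bracket -> illegal
(5,2): no bracket -> illegal
(5,3): flips 3 -> legal
(5,4): no bracket -> illegal

Answer: (0,1) (3,0) (5,3)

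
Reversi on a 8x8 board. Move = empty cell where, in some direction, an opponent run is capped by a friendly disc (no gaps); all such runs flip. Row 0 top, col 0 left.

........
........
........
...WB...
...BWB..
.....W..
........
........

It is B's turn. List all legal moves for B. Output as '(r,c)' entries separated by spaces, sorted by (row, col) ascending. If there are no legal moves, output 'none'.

(2,2): no bracket -> illegal
(2,3): flips 1 -> legal
(2,4): no bracket -> illegal
(3,2): flips 1 -> legal
(3,5): no bracket -> illegal
(4,2): no bracket -> illegal
(4,6): no bracket -> illegal
(5,3): no bracket -> illegal
(5,4): flips 1 -> legal
(5,6): no bracket -> illegal
(6,4): no bracket -> illegal
(6,5): flips 1 -> legal
(6,6): no bracket -> illegal

Answer: (2,3) (3,2) (5,4) (6,5)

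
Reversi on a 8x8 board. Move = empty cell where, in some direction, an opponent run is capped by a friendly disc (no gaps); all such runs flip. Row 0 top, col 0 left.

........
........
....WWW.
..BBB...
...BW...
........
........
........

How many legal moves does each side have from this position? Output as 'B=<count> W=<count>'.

Answer: B=6 W=3

Derivation:
-- B to move --
(1,3): no bracket -> illegal
(1,4): flips 1 -> legal
(1,5): flips 1 -> legal
(1,6): flips 1 -> legal
(1,7): no bracket -> illegal
(2,3): no bracket -> illegal
(2,7): no bracket -> illegal
(3,5): no bracket -> illegal
(3,6): no bracket -> illegal
(3,7): no bracket -> illegal
(4,5): flips 1 -> legal
(5,3): no bracket -> illegal
(5,4): flips 1 -> legal
(5,5): flips 1 -> legal
B mobility = 6
-- W to move --
(2,1): no bracket -> illegal
(2,2): flips 1 -> legal
(2,3): no bracket -> illegal
(3,1): no bracket -> illegal
(3,5): no bracket -> illegal
(4,1): no bracket -> illegal
(4,2): flips 2 -> legal
(4,5): no bracket -> illegal
(5,2): flips 2 -> legal
(5,3): no bracket -> illegal
(5,4): no bracket -> illegal
W mobility = 3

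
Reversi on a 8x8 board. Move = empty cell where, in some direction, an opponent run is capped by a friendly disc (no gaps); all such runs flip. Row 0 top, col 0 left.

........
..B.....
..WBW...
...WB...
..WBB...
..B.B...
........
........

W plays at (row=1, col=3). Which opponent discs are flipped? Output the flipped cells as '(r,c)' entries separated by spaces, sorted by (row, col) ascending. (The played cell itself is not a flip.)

Dir NW: first cell '.' (not opp) -> no flip
Dir N: first cell '.' (not opp) -> no flip
Dir NE: first cell '.' (not opp) -> no flip
Dir W: opp run (1,2), next='.' -> no flip
Dir E: first cell '.' (not opp) -> no flip
Dir SW: first cell 'W' (not opp) -> no flip
Dir S: opp run (2,3) capped by W -> flip
Dir SE: first cell 'W' (not opp) -> no flip

Answer: (2,3)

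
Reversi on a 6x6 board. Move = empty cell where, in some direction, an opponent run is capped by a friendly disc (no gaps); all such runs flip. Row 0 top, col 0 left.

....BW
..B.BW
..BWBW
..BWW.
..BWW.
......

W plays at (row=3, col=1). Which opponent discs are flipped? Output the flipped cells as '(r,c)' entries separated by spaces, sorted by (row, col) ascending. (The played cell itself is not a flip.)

Answer: (3,2)

Derivation:
Dir NW: first cell '.' (not opp) -> no flip
Dir N: first cell '.' (not opp) -> no flip
Dir NE: opp run (2,2), next='.' -> no flip
Dir W: first cell '.' (not opp) -> no flip
Dir E: opp run (3,2) capped by W -> flip
Dir SW: first cell '.' (not opp) -> no flip
Dir S: first cell '.' (not opp) -> no flip
Dir SE: opp run (4,2), next='.' -> no flip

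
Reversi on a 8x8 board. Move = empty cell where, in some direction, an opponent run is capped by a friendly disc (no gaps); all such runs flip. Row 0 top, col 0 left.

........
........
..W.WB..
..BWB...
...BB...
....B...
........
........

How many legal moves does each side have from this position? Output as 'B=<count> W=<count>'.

Answer: B=4 W=7

Derivation:
-- B to move --
(1,1): flips 2 -> legal
(1,2): flips 1 -> legal
(1,3): no bracket -> illegal
(1,4): flips 1 -> legal
(1,5): no bracket -> illegal
(2,1): no bracket -> illegal
(2,3): flips 2 -> legal
(3,1): no bracket -> illegal
(3,5): no bracket -> illegal
(4,2): no bracket -> illegal
B mobility = 4
-- W to move --
(1,4): no bracket -> illegal
(1,5): no bracket -> illegal
(1,6): no bracket -> illegal
(2,1): no bracket -> illegal
(2,3): no bracket -> illegal
(2,6): flips 1 -> legal
(3,1): flips 1 -> legal
(3,5): flips 1 -> legal
(3,6): no bracket -> illegal
(4,1): no bracket -> illegal
(4,2): flips 1 -> legal
(4,5): no bracket -> illegal
(5,2): no bracket -> illegal
(5,3): flips 1 -> legal
(5,5): flips 1 -> legal
(6,3): no bracket -> illegal
(6,4): flips 3 -> legal
(6,5): no bracket -> illegal
W mobility = 7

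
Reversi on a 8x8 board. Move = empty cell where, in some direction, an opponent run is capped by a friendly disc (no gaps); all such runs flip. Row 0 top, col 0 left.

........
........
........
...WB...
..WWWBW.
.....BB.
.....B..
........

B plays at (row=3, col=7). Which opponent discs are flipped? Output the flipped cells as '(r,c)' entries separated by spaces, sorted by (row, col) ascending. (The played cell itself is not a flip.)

Dir NW: first cell '.' (not opp) -> no flip
Dir N: first cell '.' (not opp) -> no flip
Dir NE: edge -> no flip
Dir W: first cell '.' (not opp) -> no flip
Dir E: edge -> no flip
Dir SW: opp run (4,6) capped by B -> flip
Dir S: first cell '.' (not opp) -> no flip
Dir SE: edge -> no flip

Answer: (4,6)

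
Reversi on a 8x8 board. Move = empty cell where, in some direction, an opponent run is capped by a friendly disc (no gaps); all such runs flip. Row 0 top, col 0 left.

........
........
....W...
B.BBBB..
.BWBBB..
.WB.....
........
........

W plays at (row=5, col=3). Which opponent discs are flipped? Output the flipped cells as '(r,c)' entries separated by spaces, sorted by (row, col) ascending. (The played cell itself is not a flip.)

Dir NW: first cell 'W' (not opp) -> no flip
Dir N: opp run (4,3) (3,3), next='.' -> no flip
Dir NE: opp run (4,4) (3,5), next='.' -> no flip
Dir W: opp run (5,2) capped by W -> flip
Dir E: first cell '.' (not opp) -> no flip
Dir SW: first cell '.' (not opp) -> no flip
Dir S: first cell '.' (not opp) -> no flip
Dir SE: first cell '.' (not opp) -> no flip

Answer: (5,2)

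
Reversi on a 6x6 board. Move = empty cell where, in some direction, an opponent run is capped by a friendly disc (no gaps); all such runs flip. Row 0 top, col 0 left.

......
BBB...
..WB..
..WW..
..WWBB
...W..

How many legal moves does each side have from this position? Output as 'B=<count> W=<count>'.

-- B to move --
(1,3): no bracket -> illegal
(2,1): flips 1 -> legal
(2,4): no bracket -> illegal
(3,1): no bracket -> illegal
(3,4): no bracket -> illegal
(4,1): flips 3 -> legal
(5,1): no bracket -> illegal
(5,2): flips 3 -> legal
(5,4): no bracket -> illegal
B mobility = 3
-- W to move --
(0,0): flips 1 -> legal
(0,1): no bracket -> illegal
(0,2): flips 1 -> legal
(0,3): no bracket -> illegal
(1,3): flips 1 -> legal
(1,4): flips 1 -> legal
(2,0): no bracket -> illegal
(2,1): no bracket -> illegal
(2,4): flips 1 -> legal
(3,4): no bracket -> illegal
(3,5): flips 1 -> legal
(5,4): no bracket -> illegal
(5,5): flips 1 -> legal
W mobility = 7

Answer: B=3 W=7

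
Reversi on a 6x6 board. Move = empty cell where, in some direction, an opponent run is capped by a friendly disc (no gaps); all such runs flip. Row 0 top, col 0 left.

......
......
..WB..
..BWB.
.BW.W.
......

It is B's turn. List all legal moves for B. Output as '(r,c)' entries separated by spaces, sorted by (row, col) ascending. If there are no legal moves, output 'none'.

Answer: (1,2) (2,1) (4,3) (5,2) (5,4)

Derivation:
(1,1): no bracket -> illegal
(1,2): flips 1 -> legal
(1,3): no bracket -> illegal
(2,1): flips 1 -> legal
(2,4): no bracket -> illegal
(3,1): no bracket -> illegal
(3,5): no bracket -> illegal
(4,3): flips 2 -> legal
(4,5): no bracket -> illegal
(5,1): no bracket -> illegal
(5,2): flips 1 -> legal
(5,3): no bracket -> illegal
(5,4): flips 1 -> legal
(5,5): no bracket -> illegal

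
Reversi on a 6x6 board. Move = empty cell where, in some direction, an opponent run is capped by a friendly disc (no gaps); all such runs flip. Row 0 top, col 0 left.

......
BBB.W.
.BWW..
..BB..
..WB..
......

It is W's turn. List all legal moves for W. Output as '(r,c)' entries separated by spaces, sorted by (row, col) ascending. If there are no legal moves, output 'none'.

Answer: (0,0) (0,1) (0,2) (2,0) (2,4) (4,1) (4,4) (5,3)

Derivation:
(0,0): flips 1 -> legal
(0,1): flips 1 -> legal
(0,2): flips 1 -> legal
(0,3): no bracket -> illegal
(1,3): no bracket -> illegal
(2,0): flips 1 -> legal
(2,4): flips 1 -> legal
(3,0): no bracket -> illegal
(3,1): no bracket -> illegal
(3,4): no bracket -> illegal
(4,1): flips 1 -> legal
(4,4): flips 2 -> legal
(5,2): no bracket -> illegal
(5,3): flips 2 -> legal
(5,4): no bracket -> illegal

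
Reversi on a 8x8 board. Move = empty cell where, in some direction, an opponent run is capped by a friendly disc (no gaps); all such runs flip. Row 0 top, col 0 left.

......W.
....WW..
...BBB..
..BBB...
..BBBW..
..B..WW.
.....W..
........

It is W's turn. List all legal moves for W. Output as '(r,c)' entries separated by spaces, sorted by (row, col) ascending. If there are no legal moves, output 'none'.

(1,2): flips 2 -> legal
(1,3): no bracket -> illegal
(1,6): no bracket -> illegal
(2,1): no bracket -> illegal
(2,2): flips 2 -> legal
(2,6): no bracket -> illegal
(3,1): no bracket -> illegal
(3,5): flips 1 -> legal
(3,6): flips 1 -> legal
(4,1): flips 5 -> legal
(5,1): flips 3 -> legal
(5,3): no bracket -> illegal
(5,4): flips 3 -> legal
(6,1): no bracket -> illegal
(6,2): no bracket -> illegal
(6,3): no bracket -> illegal

Answer: (1,2) (2,2) (3,5) (3,6) (4,1) (5,1) (5,4)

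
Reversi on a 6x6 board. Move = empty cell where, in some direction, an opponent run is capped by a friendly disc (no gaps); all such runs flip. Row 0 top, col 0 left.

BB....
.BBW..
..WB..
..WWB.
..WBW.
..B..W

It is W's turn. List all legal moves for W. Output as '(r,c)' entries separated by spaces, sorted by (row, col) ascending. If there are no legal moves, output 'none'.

Answer: (0,2) (1,0) (1,4) (2,4) (3,5) (5,3) (5,4)

Derivation:
(0,2): flips 1 -> legal
(0,3): no bracket -> illegal
(1,0): flips 2 -> legal
(1,4): flips 1 -> legal
(2,0): no bracket -> illegal
(2,1): no bracket -> illegal
(2,4): flips 2 -> legal
(2,5): no bracket -> illegal
(3,5): flips 1 -> legal
(4,1): no bracket -> illegal
(4,5): no bracket -> illegal
(5,1): no bracket -> illegal
(5,3): flips 1 -> legal
(5,4): flips 1 -> legal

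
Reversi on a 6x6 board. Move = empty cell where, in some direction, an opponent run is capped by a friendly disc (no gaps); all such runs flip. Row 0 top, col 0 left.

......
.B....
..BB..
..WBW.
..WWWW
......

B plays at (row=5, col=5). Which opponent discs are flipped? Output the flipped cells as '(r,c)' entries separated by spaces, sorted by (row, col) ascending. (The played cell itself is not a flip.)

Answer: (4,4)

Derivation:
Dir NW: opp run (4,4) capped by B -> flip
Dir N: opp run (4,5), next='.' -> no flip
Dir NE: edge -> no flip
Dir W: first cell '.' (not opp) -> no flip
Dir E: edge -> no flip
Dir SW: edge -> no flip
Dir S: edge -> no flip
Dir SE: edge -> no flip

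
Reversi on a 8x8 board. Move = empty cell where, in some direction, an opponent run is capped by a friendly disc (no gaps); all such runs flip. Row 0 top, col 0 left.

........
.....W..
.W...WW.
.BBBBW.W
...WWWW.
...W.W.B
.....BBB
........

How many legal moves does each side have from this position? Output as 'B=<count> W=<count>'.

Answer: B=10 W=7

Derivation:
-- B to move --
(0,4): no bracket -> illegal
(0,5): flips 5 -> legal
(0,6): no bracket -> illegal
(1,0): flips 1 -> legal
(1,1): flips 1 -> legal
(1,2): no bracket -> illegal
(1,4): no bracket -> illegal
(1,6): flips 1 -> legal
(1,7): no bracket -> illegal
(2,0): no bracket -> illegal
(2,2): no bracket -> illegal
(2,4): flips 2 -> legal
(2,7): no bracket -> illegal
(3,0): no bracket -> illegal
(3,6): flips 1 -> legal
(4,2): no bracket -> illegal
(4,7): no bracket -> illegal
(5,2): flips 1 -> legal
(5,4): flips 2 -> legal
(5,6): flips 1 -> legal
(6,2): no bracket -> illegal
(6,3): flips 2 -> legal
(6,4): no bracket -> illegal
B mobility = 10
-- W to move --
(2,0): no bracket -> illegal
(2,2): flips 1 -> legal
(2,3): flips 2 -> legal
(2,4): flips 1 -> legal
(3,0): flips 4 -> legal
(4,0): no bracket -> illegal
(4,1): flips 1 -> legal
(4,2): no bracket -> illegal
(4,7): no bracket -> illegal
(5,4): no bracket -> illegal
(5,6): no bracket -> illegal
(6,4): no bracket -> illegal
(7,4): no bracket -> illegal
(7,5): flips 1 -> legal
(7,6): no bracket -> illegal
(7,7): flips 1 -> legal
W mobility = 7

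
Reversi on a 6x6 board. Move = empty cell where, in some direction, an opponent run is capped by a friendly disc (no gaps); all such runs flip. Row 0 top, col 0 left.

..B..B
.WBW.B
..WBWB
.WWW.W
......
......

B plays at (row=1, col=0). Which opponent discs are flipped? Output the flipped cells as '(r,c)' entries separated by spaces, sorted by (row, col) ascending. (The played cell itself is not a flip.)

Dir NW: edge -> no flip
Dir N: first cell '.' (not opp) -> no flip
Dir NE: first cell '.' (not opp) -> no flip
Dir W: edge -> no flip
Dir E: opp run (1,1) capped by B -> flip
Dir SW: edge -> no flip
Dir S: first cell '.' (not opp) -> no flip
Dir SE: first cell '.' (not opp) -> no flip

Answer: (1,1)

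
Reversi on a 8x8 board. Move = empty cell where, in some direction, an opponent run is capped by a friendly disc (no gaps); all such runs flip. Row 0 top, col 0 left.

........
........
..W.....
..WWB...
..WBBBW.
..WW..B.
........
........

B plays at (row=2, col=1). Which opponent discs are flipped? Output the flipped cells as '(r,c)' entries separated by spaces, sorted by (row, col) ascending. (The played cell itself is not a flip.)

Dir NW: first cell '.' (not opp) -> no flip
Dir N: first cell '.' (not opp) -> no flip
Dir NE: first cell '.' (not opp) -> no flip
Dir W: first cell '.' (not opp) -> no flip
Dir E: opp run (2,2), next='.' -> no flip
Dir SW: first cell '.' (not opp) -> no flip
Dir S: first cell '.' (not opp) -> no flip
Dir SE: opp run (3,2) capped by B -> flip

Answer: (3,2)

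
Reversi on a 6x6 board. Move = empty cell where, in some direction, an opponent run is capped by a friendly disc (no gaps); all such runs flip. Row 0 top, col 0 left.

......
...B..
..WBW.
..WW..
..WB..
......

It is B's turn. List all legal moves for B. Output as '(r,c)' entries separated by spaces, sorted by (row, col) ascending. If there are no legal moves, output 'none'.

(1,1): no bracket -> illegal
(1,2): no bracket -> illegal
(1,4): no bracket -> illegal
(1,5): no bracket -> illegal
(2,1): flips 2 -> legal
(2,5): flips 1 -> legal
(3,1): flips 1 -> legal
(3,4): no bracket -> illegal
(3,5): flips 1 -> legal
(4,1): flips 2 -> legal
(4,4): no bracket -> illegal
(5,1): no bracket -> illegal
(5,2): no bracket -> illegal
(5,3): no bracket -> illegal

Answer: (2,1) (2,5) (3,1) (3,5) (4,1)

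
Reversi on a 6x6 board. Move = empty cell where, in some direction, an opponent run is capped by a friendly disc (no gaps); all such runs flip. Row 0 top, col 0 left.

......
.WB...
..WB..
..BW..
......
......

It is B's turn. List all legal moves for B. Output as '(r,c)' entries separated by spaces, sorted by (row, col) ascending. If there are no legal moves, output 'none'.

Answer: (1,0) (2,1) (3,4) (4,3)

Derivation:
(0,0): no bracket -> illegal
(0,1): no bracket -> illegal
(0,2): no bracket -> illegal
(1,0): flips 1 -> legal
(1,3): no bracket -> illegal
(2,0): no bracket -> illegal
(2,1): flips 1 -> legal
(2,4): no bracket -> illegal
(3,1): no bracket -> illegal
(3,4): flips 1 -> legal
(4,2): no bracket -> illegal
(4,3): flips 1 -> legal
(4,4): no bracket -> illegal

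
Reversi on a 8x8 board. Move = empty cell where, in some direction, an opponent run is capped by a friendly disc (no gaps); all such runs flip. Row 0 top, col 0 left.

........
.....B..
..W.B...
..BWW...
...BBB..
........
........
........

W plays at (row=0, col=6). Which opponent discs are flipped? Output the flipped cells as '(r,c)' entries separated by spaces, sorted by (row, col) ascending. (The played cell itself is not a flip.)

Answer: (1,5) (2,4)

Derivation:
Dir NW: edge -> no flip
Dir N: edge -> no flip
Dir NE: edge -> no flip
Dir W: first cell '.' (not opp) -> no flip
Dir E: first cell '.' (not opp) -> no flip
Dir SW: opp run (1,5) (2,4) capped by W -> flip
Dir S: first cell '.' (not opp) -> no flip
Dir SE: first cell '.' (not opp) -> no flip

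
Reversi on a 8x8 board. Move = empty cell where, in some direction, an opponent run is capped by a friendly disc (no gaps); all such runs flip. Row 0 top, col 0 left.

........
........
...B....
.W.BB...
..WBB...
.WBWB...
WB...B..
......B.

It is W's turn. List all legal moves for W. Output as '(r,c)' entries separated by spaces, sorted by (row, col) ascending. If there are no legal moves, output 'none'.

Answer: (1,3) (2,4) (3,5) (4,5) (5,5) (6,2) (7,1)

Derivation:
(1,2): no bracket -> illegal
(1,3): flips 3 -> legal
(1,4): no bracket -> illegal
(2,2): no bracket -> illegal
(2,4): flips 1 -> legal
(2,5): no bracket -> illegal
(3,2): no bracket -> illegal
(3,5): flips 1 -> legal
(4,1): no bracket -> illegal
(4,5): flips 2 -> legal
(5,0): no bracket -> illegal
(5,5): flips 1 -> legal
(5,6): no bracket -> illegal
(6,2): flips 2 -> legal
(6,3): no bracket -> illegal
(6,4): no bracket -> illegal
(6,6): no bracket -> illegal
(6,7): no bracket -> illegal
(7,0): no bracket -> illegal
(7,1): flips 1 -> legal
(7,2): no bracket -> illegal
(7,4): no bracket -> illegal
(7,5): no bracket -> illegal
(7,7): no bracket -> illegal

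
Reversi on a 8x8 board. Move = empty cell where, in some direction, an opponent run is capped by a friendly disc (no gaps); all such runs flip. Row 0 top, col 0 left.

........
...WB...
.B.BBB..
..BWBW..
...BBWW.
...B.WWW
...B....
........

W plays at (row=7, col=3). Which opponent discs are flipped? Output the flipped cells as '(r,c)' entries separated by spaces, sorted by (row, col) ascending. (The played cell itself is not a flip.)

Dir NW: first cell '.' (not opp) -> no flip
Dir N: opp run (6,3) (5,3) (4,3) capped by W -> flip
Dir NE: first cell '.' (not opp) -> no flip
Dir W: first cell '.' (not opp) -> no flip
Dir E: first cell '.' (not opp) -> no flip
Dir SW: edge -> no flip
Dir S: edge -> no flip
Dir SE: edge -> no flip

Answer: (4,3) (5,3) (6,3)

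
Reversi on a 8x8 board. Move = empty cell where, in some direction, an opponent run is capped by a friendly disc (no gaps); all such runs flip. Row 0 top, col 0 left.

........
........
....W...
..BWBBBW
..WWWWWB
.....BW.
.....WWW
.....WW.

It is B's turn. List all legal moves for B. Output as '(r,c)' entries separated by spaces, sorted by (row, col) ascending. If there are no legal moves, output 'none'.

Answer: (1,3) (1,4) (2,2) (2,7) (4,1) (5,2) (5,3) (5,4) (5,7) (7,4) (7,7)

Derivation:
(1,3): flips 1 -> legal
(1,4): flips 1 -> legal
(1,5): no bracket -> illegal
(2,2): flips 2 -> legal
(2,3): no bracket -> illegal
(2,5): no bracket -> illegal
(2,6): no bracket -> illegal
(2,7): flips 1 -> legal
(3,1): no bracket -> illegal
(4,1): flips 5 -> legal
(5,1): no bracket -> illegal
(5,2): flips 2 -> legal
(5,3): flips 1 -> legal
(5,4): flips 3 -> legal
(5,7): flips 2 -> legal
(6,4): no bracket -> illegal
(7,4): flips 2 -> legal
(7,7): flips 1 -> legal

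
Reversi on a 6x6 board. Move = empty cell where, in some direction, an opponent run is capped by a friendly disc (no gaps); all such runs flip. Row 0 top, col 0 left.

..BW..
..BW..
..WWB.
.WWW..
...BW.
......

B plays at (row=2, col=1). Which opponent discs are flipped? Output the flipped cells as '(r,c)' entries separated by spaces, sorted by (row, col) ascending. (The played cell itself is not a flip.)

Answer: (2,2) (2,3) (3,2)

Derivation:
Dir NW: first cell '.' (not opp) -> no flip
Dir N: first cell '.' (not opp) -> no flip
Dir NE: first cell 'B' (not opp) -> no flip
Dir W: first cell '.' (not opp) -> no flip
Dir E: opp run (2,2) (2,3) capped by B -> flip
Dir SW: first cell '.' (not opp) -> no flip
Dir S: opp run (3,1), next='.' -> no flip
Dir SE: opp run (3,2) capped by B -> flip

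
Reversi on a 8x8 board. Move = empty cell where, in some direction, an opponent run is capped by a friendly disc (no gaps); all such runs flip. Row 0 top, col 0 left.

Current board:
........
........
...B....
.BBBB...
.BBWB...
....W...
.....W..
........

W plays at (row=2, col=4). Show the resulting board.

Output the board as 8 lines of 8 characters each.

Place W at (2,4); scan 8 dirs for brackets.
Dir NW: first cell '.' (not opp) -> no flip
Dir N: first cell '.' (not opp) -> no flip
Dir NE: first cell '.' (not opp) -> no flip
Dir W: opp run (2,3), next='.' -> no flip
Dir E: first cell '.' (not opp) -> no flip
Dir SW: opp run (3,3) (4,2), next='.' -> no flip
Dir S: opp run (3,4) (4,4) capped by W -> flip
Dir SE: first cell '.' (not opp) -> no flip
All flips: (3,4) (4,4)

Answer: ........
........
...BW...
.BBBW...
.BBWW...
....W...
.....W..
........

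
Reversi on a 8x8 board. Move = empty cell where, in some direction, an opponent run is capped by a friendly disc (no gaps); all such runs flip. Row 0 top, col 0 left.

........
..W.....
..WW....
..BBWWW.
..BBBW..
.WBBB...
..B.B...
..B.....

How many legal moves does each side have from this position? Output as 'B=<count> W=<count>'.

-- B to move --
(0,1): no bracket -> illegal
(0,2): flips 2 -> legal
(0,3): no bracket -> illegal
(1,1): flips 1 -> legal
(1,3): flips 1 -> legal
(1,4): flips 1 -> legal
(2,1): no bracket -> illegal
(2,4): flips 1 -> legal
(2,5): flips 1 -> legal
(2,6): flips 1 -> legal
(2,7): flips 2 -> legal
(3,1): no bracket -> illegal
(3,7): flips 3 -> legal
(4,0): flips 1 -> legal
(4,1): no bracket -> illegal
(4,6): flips 1 -> legal
(4,7): no bracket -> illegal
(5,0): flips 1 -> legal
(5,5): no bracket -> illegal
(5,6): no bracket -> illegal
(6,0): flips 1 -> legal
(6,1): no bracket -> illegal
B mobility = 13
-- W to move --
(2,1): no bracket -> illegal
(2,4): flips 2 -> legal
(3,1): flips 2 -> legal
(4,1): flips 4 -> legal
(5,5): flips 5 -> legal
(6,1): flips 2 -> legal
(6,3): flips 4 -> legal
(6,5): no bracket -> illegal
(7,1): flips 3 -> legal
(7,3): flips 1 -> legal
(7,4): flips 3 -> legal
(7,5): no bracket -> illegal
W mobility = 9

Answer: B=13 W=9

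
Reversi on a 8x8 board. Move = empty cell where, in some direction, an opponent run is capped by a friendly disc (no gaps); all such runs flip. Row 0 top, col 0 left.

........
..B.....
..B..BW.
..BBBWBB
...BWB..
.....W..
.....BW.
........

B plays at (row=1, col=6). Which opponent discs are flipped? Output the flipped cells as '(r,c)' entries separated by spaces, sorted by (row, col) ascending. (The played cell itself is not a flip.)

Dir NW: first cell '.' (not opp) -> no flip
Dir N: first cell '.' (not opp) -> no flip
Dir NE: first cell '.' (not opp) -> no flip
Dir W: first cell '.' (not opp) -> no flip
Dir E: first cell '.' (not opp) -> no flip
Dir SW: first cell 'B' (not opp) -> no flip
Dir S: opp run (2,6) capped by B -> flip
Dir SE: first cell '.' (not opp) -> no flip

Answer: (2,6)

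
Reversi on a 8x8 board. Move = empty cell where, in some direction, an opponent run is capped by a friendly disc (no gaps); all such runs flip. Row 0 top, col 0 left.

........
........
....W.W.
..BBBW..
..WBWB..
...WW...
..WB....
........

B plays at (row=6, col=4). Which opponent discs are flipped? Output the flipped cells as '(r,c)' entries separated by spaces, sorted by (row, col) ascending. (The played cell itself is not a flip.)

Answer: (4,4) (5,4)

Derivation:
Dir NW: opp run (5,3) (4,2), next='.' -> no flip
Dir N: opp run (5,4) (4,4) capped by B -> flip
Dir NE: first cell '.' (not opp) -> no flip
Dir W: first cell 'B' (not opp) -> no flip
Dir E: first cell '.' (not opp) -> no flip
Dir SW: first cell '.' (not opp) -> no flip
Dir S: first cell '.' (not opp) -> no flip
Dir SE: first cell '.' (not opp) -> no flip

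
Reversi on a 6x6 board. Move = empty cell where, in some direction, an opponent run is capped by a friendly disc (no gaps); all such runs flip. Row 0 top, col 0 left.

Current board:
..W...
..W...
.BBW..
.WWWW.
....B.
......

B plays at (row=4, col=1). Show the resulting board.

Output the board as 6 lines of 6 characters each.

Place B at (4,1); scan 8 dirs for brackets.
Dir NW: first cell '.' (not opp) -> no flip
Dir N: opp run (3,1) capped by B -> flip
Dir NE: opp run (3,2) (2,3), next='.' -> no flip
Dir W: first cell '.' (not opp) -> no flip
Dir E: first cell '.' (not opp) -> no flip
Dir SW: first cell '.' (not opp) -> no flip
Dir S: first cell '.' (not opp) -> no flip
Dir SE: first cell '.' (not opp) -> no flip
All flips: (3,1)

Answer: ..W...
..W...
.BBW..
.BWWW.
.B..B.
......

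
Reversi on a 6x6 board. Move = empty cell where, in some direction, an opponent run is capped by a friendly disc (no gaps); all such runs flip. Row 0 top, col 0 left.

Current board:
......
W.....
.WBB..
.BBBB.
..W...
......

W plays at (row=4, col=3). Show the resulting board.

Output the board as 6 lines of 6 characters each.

Place W at (4,3); scan 8 dirs for brackets.
Dir NW: opp run (3,2) capped by W -> flip
Dir N: opp run (3,3) (2,3), next='.' -> no flip
Dir NE: opp run (3,4), next='.' -> no flip
Dir W: first cell 'W' (not opp) -> no flip
Dir E: first cell '.' (not opp) -> no flip
Dir SW: first cell '.' (not opp) -> no flip
Dir S: first cell '.' (not opp) -> no flip
Dir SE: first cell '.' (not opp) -> no flip
All flips: (3,2)

Answer: ......
W.....
.WBB..
.BWBB.
..WW..
......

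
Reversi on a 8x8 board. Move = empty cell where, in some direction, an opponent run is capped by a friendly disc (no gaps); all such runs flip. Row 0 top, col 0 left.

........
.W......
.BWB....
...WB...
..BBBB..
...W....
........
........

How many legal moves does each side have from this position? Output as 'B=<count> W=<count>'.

Answer: B=7 W=7

Derivation:
-- B to move --
(0,0): flips 3 -> legal
(0,1): flips 1 -> legal
(0,2): no bracket -> illegal
(1,0): no bracket -> illegal
(1,2): no bracket -> illegal
(1,3): no bracket -> illegal
(2,0): no bracket -> illegal
(2,4): flips 1 -> legal
(3,1): no bracket -> illegal
(3,2): flips 1 -> legal
(5,2): no bracket -> illegal
(5,4): no bracket -> illegal
(6,2): flips 1 -> legal
(6,3): flips 1 -> legal
(6,4): flips 1 -> legal
B mobility = 7
-- W to move --
(1,0): no bracket -> illegal
(1,2): no bracket -> illegal
(1,3): flips 1 -> legal
(1,4): no bracket -> illegal
(2,0): flips 1 -> legal
(2,4): flips 1 -> legal
(2,5): no bracket -> illegal
(3,0): no bracket -> illegal
(3,1): flips 2 -> legal
(3,2): no bracket -> illegal
(3,5): flips 2 -> legal
(3,6): no bracket -> illegal
(4,1): no bracket -> illegal
(4,6): no bracket -> illegal
(5,1): flips 1 -> legal
(5,2): no bracket -> illegal
(5,4): no bracket -> illegal
(5,5): flips 1 -> legal
(5,6): no bracket -> illegal
W mobility = 7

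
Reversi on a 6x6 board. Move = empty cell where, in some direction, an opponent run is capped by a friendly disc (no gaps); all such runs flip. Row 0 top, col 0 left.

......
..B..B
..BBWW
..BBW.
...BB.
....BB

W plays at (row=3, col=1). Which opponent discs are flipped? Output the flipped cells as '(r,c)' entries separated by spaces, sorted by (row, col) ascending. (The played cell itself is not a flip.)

Answer: (3,2) (3,3)

Derivation:
Dir NW: first cell '.' (not opp) -> no flip
Dir N: first cell '.' (not opp) -> no flip
Dir NE: opp run (2,2), next='.' -> no flip
Dir W: first cell '.' (not opp) -> no flip
Dir E: opp run (3,2) (3,3) capped by W -> flip
Dir SW: first cell '.' (not opp) -> no flip
Dir S: first cell '.' (not opp) -> no flip
Dir SE: first cell '.' (not opp) -> no flip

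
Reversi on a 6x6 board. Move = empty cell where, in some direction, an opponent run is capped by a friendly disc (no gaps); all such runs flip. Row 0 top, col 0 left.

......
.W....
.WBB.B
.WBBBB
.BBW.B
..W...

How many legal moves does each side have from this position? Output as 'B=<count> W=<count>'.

-- B to move --
(0,0): flips 1 -> legal
(0,1): flips 3 -> legal
(0,2): no bracket -> illegal
(1,0): flips 1 -> legal
(1,2): no bracket -> illegal
(2,0): flips 2 -> legal
(3,0): flips 1 -> legal
(4,0): flips 1 -> legal
(4,4): flips 1 -> legal
(5,1): no bracket -> illegal
(5,3): flips 1 -> legal
(5,4): flips 1 -> legal
B mobility = 9
-- W to move --
(1,2): flips 3 -> legal
(1,3): flips 3 -> legal
(1,4): no bracket -> illegal
(1,5): no bracket -> illegal
(2,4): flips 2 -> legal
(3,0): flips 1 -> legal
(4,0): flips 2 -> legal
(4,4): flips 2 -> legal
(5,0): no bracket -> illegal
(5,1): flips 1 -> legal
(5,3): flips 1 -> legal
(5,4): no bracket -> illegal
(5,5): no bracket -> illegal
W mobility = 8

Answer: B=9 W=8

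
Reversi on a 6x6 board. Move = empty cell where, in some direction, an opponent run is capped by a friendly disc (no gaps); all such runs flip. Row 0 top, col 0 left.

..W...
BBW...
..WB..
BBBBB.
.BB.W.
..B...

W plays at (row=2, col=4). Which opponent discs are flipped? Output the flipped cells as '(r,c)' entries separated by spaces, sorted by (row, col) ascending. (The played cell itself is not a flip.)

Answer: (2,3) (3,4)

Derivation:
Dir NW: first cell '.' (not opp) -> no flip
Dir N: first cell '.' (not opp) -> no flip
Dir NE: first cell '.' (not opp) -> no flip
Dir W: opp run (2,3) capped by W -> flip
Dir E: first cell '.' (not opp) -> no flip
Dir SW: opp run (3,3) (4,2), next='.' -> no flip
Dir S: opp run (3,4) capped by W -> flip
Dir SE: first cell '.' (not opp) -> no flip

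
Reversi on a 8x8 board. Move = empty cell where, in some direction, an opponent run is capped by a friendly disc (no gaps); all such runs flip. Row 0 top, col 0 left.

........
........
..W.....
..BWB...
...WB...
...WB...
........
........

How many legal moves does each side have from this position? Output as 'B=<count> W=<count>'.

Answer: B=5 W=8

Derivation:
-- B to move --
(1,1): flips 2 -> legal
(1,2): flips 1 -> legal
(1,3): no bracket -> illegal
(2,1): no bracket -> illegal
(2,3): no bracket -> illegal
(2,4): no bracket -> illegal
(3,1): no bracket -> illegal
(4,2): flips 1 -> legal
(5,2): flips 2 -> legal
(6,2): flips 1 -> legal
(6,3): no bracket -> illegal
(6,4): no bracket -> illegal
B mobility = 5
-- W to move --
(2,1): flips 1 -> legal
(2,3): no bracket -> illegal
(2,4): no bracket -> illegal
(2,5): flips 1 -> legal
(3,1): flips 1 -> legal
(3,5): flips 2 -> legal
(4,1): no bracket -> illegal
(4,2): flips 1 -> legal
(4,5): flips 1 -> legal
(5,5): flips 2 -> legal
(6,3): no bracket -> illegal
(6,4): no bracket -> illegal
(6,5): flips 1 -> legal
W mobility = 8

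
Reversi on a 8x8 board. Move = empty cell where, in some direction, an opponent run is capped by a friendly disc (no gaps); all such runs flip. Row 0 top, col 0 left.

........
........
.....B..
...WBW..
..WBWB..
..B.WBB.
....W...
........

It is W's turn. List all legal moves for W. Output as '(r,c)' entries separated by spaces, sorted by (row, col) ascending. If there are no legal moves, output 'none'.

(1,4): no bracket -> illegal
(1,5): flips 1 -> legal
(1,6): no bracket -> illegal
(2,3): no bracket -> illegal
(2,4): flips 1 -> legal
(2,6): no bracket -> illegal
(3,2): flips 1 -> legal
(3,6): flips 1 -> legal
(4,1): no bracket -> illegal
(4,6): flips 2 -> legal
(4,7): no bracket -> illegal
(5,1): no bracket -> illegal
(5,3): flips 1 -> legal
(5,7): flips 2 -> legal
(6,1): no bracket -> illegal
(6,2): flips 1 -> legal
(6,3): no bracket -> illegal
(6,5): flips 2 -> legal
(6,6): flips 1 -> legal
(6,7): no bracket -> illegal

Answer: (1,5) (2,4) (3,2) (3,6) (4,6) (5,3) (5,7) (6,2) (6,5) (6,6)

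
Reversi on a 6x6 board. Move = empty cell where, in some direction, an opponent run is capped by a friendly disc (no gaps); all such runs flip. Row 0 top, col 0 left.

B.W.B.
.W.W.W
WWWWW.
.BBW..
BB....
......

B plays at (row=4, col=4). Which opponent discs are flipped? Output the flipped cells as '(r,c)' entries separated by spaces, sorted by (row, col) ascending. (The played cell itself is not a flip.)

Answer: (1,1) (2,2) (3,3)

Derivation:
Dir NW: opp run (3,3) (2,2) (1,1) capped by B -> flip
Dir N: first cell '.' (not opp) -> no flip
Dir NE: first cell '.' (not opp) -> no flip
Dir W: first cell '.' (not opp) -> no flip
Dir E: first cell '.' (not opp) -> no flip
Dir SW: first cell '.' (not opp) -> no flip
Dir S: first cell '.' (not opp) -> no flip
Dir SE: first cell '.' (not opp) -> no flip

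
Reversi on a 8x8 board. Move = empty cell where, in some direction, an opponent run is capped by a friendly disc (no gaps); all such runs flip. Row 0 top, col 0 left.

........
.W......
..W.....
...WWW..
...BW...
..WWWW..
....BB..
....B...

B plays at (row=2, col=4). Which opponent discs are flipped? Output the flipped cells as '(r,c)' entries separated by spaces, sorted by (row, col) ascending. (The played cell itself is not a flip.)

Dir NW: first cell '.' (not opp) -> no flip
Dir N: first cell '.' (not opp) -> no flip
Dir NE: first cell '.' (not opp) -> no flip
Dir W: first cell '.' (not opp) -> no flip
Dir E: first cell '.' (not opp) -> no flip
Dir SW: opp run (3,3), next='.' -> no flip
Dir S: opp run (3,4) (4,4) (5,4) capped by B -> flip
Dir SE: opp run (3,5), next='.' -> no flip

Answer: (3,4) (4,4) (5,4)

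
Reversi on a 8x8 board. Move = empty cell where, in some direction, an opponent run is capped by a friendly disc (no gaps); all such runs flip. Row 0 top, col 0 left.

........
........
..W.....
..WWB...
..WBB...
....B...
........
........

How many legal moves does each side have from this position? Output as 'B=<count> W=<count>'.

Answer: B=5 W=5

Derivation:
-- B to move --
(1,1): flips 2 -> legal
(1,2): no bracket -> illegal
(1,3): no bracket -> illegal
(2,1): flips 1 -> legal
(2,3): flips 1 -> legal
(2,4): no bracket -> illegal
(3,1): flips 2 -> legal
(4,1): flips 1 -> legal
(5,1): no bracket -> illegal
(5,2): no bracket -> illegal
(5,3): no bracket -> illegal
B mobility = 5
-- W to move --
(2,3): no bracket -> illegal
(2,4): no bracket -> illegal
(2,5): no bracket -> illegal
(3,5): flips 1 -> legal
(4,5): flips 2 -> legal
(5,2): no bracket -> illegal
(5,3): flips 1 -> legal
(5,5): flips 1 -> legal
(6,3): no bracket -> illegal
(6,4): no bracket -> illegal
(6,5): flips 2 -> legal
W mobility = 5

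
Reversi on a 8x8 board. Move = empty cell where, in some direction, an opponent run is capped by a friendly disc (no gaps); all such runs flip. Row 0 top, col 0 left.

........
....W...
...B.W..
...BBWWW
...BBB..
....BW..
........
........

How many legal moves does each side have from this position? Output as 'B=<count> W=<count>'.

-- B to move --
(0,3): no bracket -> illegal
(0,4): no bracket -> illegal
(0,5): flips 1 -> legal
(1,3): no bracket -> illegal
(1,5): flips 2 -> legal
(1,6): flips 1 -> legal
(2,4): no bracket -> illegal
(2,6): flips 1 -> legal
(2,7): flips 1 -> legal
(4,6): no bracket -> illegal
(4,7): no bracket -> illegal
(5,6): flips 1 -> legal
(6,4): no bracket -> illegal
(6,5): flips 1 -> legal
(6,6): flips 1 -> legal
B mobility = 8
-- W to move --
(1,2): no bracket -> illegal
(1,3): no bracket -> illegal
(2,2): flips 2 -> legal
(2,4): no bracket -> illegal
(3,2): flips 3 -> legal
(4,2): no bracket -> illegal
(4,6): no bracket -> illegal
(5,2): flips 2 -> legal
(5,3): flips 2 -> legal
(5,6): no bracket -> illegal
(6,3): flips 2 -> legal
(6,4): no bracket -> illegal
(6,5): no bracket -> illegal
W mobility = 5

Answer: B=8 W=5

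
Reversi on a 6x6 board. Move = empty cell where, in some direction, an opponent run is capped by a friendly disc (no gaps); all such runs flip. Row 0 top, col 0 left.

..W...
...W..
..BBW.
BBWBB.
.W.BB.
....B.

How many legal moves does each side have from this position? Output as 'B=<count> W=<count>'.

-- B to move --
(0,1): no bracket -> illegal
(0,3): flips 1 -> legal
(0,4): flips 1 -> legal
(1,1): no bracket -> illegal
(1,2): no bracket -> illegal
(1,4): flips 1 -> legal
(1,5): flips 1 -> legal
(2,1): flips 1 -> legal
(2,5): flips 1 -> legal
(3,5): no bracket -> illegal
(4,0): no bracket -> illegal
(4,2): flips 1 -> legal
(5,0): flips 2 -> legal
(5,1): flips 1 -> legal
(5,2): flips 1 -> legal
B mobility = 10
-- W to move --
(1,1): no bracket -> illegal
(1,2): flips 1 -> legal
(1,4): flips 1 -> legal
(2,0): no bracket -> illegal
(2,1): flips 3 -> legal
(2,5): no bracket -> illegal
(3,5): flips 2 -> legal
(4,0): flips 2 -> legal
(4,2): flips 1 -> legal
(4,5): no bracket -> illegal
(5,2): no bracket -> illegal
(5,3): flips 3 -> legal
(5,5): no bracket -> illegal
W mobility = 7

Answer: B=10 W=7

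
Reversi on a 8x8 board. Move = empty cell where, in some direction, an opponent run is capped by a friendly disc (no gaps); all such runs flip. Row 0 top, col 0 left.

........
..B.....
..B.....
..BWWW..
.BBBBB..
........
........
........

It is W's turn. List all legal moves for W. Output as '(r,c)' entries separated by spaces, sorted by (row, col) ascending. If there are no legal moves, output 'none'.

(0,1): no bracket -> illegal
(0,2): no bracket -> illegal
(0,3): no bracket -> illegal
(1,1): flips 1 -> legal
(1,3): no bracket -> illegal
(2,1): no bracket -> illegal
(2,3): no bracket -> illegal
(3,0): no bracket -> illegal
(3,1): flips 1 -> legal
(3,6): no bracket -> illegal
(4,0): no bracket -> illegal
(4,6): no bracket -> illegal
(5,0): no bracket -> illegal
(5,1): flips 1 -> legal
(5,2): flips 1 -> legal
(5,3): flips 2 -> legal
(5,4): flips 1 -> legal
(5,5): flips 2 -> legal
(5,6): flips 1 -> legal

Answer: (1,1) (3,1) (5,1) (5,2) (5,3) (5,4) (5,5) (5,6)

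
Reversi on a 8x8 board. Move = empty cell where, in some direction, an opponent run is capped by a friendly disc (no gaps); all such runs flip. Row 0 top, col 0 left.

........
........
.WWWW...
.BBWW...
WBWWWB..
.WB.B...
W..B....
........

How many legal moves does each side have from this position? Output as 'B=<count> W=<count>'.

Answer: B=10 W=10

Derivation:
-- B to move --
(1,0): flips 1 -> legal
(1,1): flips 1 -> legal
(1,2): flips 3 -> legal
(1,3): flips 1 -> legal
(1,4): flips 4 -> legal
(1,5): no bracket -> illegal
(2,0): no bracket -> illegal
(2,5): flips 2 -> legal
(3,0): no bracket -> illegal
(3,5): flips 2 -> legal
(5,0): flips 1 -> legal
(5,3): flips 1 -> legal
(5,5): no bracket -> illegal
(6,1): flips 1 -> legal
(6,2): no bracket -> illegal
(7,0): no bracket -> illegal
(7,1): no bracket -> illegal
B mobility = 10
-- W to move --
(2,0): flips 1 -> legal
(3,0): flips 2 -> legal
(3,5): no bracket -> illegal
(3,6): no bracket -> illegal
(4,6): flips 1 -> legal
(5,0): flips 2 -> legal
(5,3): flips 1 -> legal
(5,5): no bracket -> illegal
(5,6): flips 1 -> legal
(6,1): flips 1 -> legal
(6,2): flips 1 -> legal
(6,4): flips 1 -> legal
(6,5): flips 1 -> legal
(7,2): no bracket -> illegal
(7,3): no bracket -> illegal
(7,4): no bracket -> illegal
W mobility = 10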